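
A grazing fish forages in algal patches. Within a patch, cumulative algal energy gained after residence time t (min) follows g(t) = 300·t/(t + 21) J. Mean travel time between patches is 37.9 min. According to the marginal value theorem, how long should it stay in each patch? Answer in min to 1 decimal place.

28.2 min

Maximise g(t)/(T+t): set derivative to zero → g'(t)(T+t) = g(t).
g'(t) = 300·21/(t + 21)². Setting 300·21/(t+21)² = 300t/[(t+21)(37.9+t)] gives 21(37.9+t) = t(t+21), so t² = 21×37.9 = 795.9.
t* = √795.9 = 28.21 min.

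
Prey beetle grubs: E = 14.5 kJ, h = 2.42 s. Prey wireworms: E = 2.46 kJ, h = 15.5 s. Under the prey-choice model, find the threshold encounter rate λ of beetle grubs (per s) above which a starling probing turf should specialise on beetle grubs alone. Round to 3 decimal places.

The zero-one rule: include wireworms iff E₂/h₂ > λE₁/(1+λh₁). Equality gives the switch point.
λE₁h₂ = E₂ + λE₂h₁ ⇒ λ = E₂/(E₁h₂ − E₂h₁) = 2.46/(224.8 − 5.953) = 0.01124 per s.

0.011 per s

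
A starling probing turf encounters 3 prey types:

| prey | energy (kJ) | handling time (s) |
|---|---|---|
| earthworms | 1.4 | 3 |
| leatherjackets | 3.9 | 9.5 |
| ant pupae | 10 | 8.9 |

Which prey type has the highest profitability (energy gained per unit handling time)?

ant pupae

In descending order of E/h:
ant pupae: 10/8.9 = 1.12 kJ/s
earthworms: 1.4/3 = 0.467 kJ/s
leatherjackets: 3.9/9.5 = 0.411 kJ/s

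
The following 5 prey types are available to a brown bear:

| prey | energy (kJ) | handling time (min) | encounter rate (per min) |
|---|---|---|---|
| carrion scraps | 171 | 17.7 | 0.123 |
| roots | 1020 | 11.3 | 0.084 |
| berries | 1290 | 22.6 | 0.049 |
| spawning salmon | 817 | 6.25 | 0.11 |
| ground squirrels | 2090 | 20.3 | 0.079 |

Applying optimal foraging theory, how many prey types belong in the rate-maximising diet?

3

Profitabilities (E/h, kJ/min): spawning salmon 131, ground squirrels 103, roots 90.3, berries 57.1, carrion scraps 9.66. Add prey in this order while the next type's profitability exceeds the intake rate on those already taken.
Rate on top 1: 53.26. ground squirrels: 103 > 53.26 → include.
Rate on top 2: 77.47. roots: 90.3 > 77.47 → include.
Rate on top 3: 80.34. berries: 57.1 < 80.34 → exclude; stop.
Optimal diet: spawning salmon, ground squirrels, roots — 3 of 5 types.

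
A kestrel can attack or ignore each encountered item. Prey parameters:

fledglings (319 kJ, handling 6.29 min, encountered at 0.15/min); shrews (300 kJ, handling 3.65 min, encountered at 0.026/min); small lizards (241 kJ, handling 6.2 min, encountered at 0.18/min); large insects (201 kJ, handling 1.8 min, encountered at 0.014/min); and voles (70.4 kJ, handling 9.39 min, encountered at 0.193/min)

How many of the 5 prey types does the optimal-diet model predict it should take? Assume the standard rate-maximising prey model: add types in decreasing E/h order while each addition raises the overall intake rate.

Profitabilities (E/h, kJ/min): large insects 112, shrews 82.2, fledglings 50.7, small lizards 38.9, voles 7.5. Add prey in this order while the next type's profitability exceeds the intake rate on those already taken.
Rate on top 1: 2.745. shrews: 82.2 > 2.745 → include.
Rate on top 2: 9.476. fledglings: 50.7 > 9.476 → include.
Rate on top 3: 28.33. small lizards: 38.9 > 28.33 → include.
Rate on top 4: 32.03. voles: 7.5 < 32.03 → exclude; stop.
Optimal diet: large insects, shrews, fledglings, small lizards — 4 of 5 types.

4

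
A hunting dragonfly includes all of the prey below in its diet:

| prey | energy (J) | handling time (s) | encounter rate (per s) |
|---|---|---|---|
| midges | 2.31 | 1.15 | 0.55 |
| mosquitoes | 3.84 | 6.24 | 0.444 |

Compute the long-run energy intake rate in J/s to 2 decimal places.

0.68 J/s

R = (0.55×2.31 + 0.444×3.84) / (1 + 0.55×1.15 + 0.444×6.24) = 2.975/4.403 = 0.6758 J/s.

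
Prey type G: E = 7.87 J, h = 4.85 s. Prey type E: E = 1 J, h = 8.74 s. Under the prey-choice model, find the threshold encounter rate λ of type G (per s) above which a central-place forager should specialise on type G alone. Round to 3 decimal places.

0.016 per s

The zero-one rule: include type E iff E₂/h₂ > λE₁/(1+λh₁). Equality gives the switch point.
λE₁h₂ = E₂ + λE₂h₁ ⇒ λ = E₂/(E₁h₂ − E₂h₁) = 1/(68.78 − 4.85) = 0.01564 per s.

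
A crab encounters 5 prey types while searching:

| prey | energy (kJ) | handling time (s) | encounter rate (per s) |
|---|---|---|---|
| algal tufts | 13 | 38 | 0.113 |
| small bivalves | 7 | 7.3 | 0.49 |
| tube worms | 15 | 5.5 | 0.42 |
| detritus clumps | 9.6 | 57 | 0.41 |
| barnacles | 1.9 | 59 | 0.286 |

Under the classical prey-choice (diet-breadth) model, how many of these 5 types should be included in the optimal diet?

E/h in descending order: tube worms 2.73, small bivalves 0.959, algal tufts 0.342, detritus clumps 0.168, barnacles 0.0322 kJ/s. The optimal diet is the largest prefix of this list for which every included type satisfies E_i/h_i > R on the types above it.
Rate on top 1: 1.903. small bivalves: 0.959 < 1.903 → exclude; stop.
Optimal diet: tube worms — 1 of 5 types.

1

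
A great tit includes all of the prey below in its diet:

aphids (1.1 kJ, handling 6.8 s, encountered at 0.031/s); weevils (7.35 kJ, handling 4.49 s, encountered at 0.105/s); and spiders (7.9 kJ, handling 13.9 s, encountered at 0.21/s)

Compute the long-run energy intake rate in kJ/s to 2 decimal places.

R = Σλ_iE_i / (1 + Σλ_ih_i)
Numerator: 0.031×1.1 + 0.105×7.35 + 0.21×7.9 = 2.465
Denominator: 1 + 0.031×6.8 + 0.105×4.49 + 0.21×13.9 = 4.601
R = 2.465/4.601 = 0.5357 kJ/s

0.54 kJ/s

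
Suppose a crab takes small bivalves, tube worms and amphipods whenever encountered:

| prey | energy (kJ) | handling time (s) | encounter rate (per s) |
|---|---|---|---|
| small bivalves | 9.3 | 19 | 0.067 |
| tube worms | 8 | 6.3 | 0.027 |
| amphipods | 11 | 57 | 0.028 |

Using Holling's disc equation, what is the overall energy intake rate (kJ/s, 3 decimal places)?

Energy encountered per unit search time: 0.067×9.3 + 0.027×8 + 0.028×11 = 1.147 kJ/s.
Handling time per unit search time: 0.067×19 + 0.027×6.3 + 0.028×57 = 3.039.
Rate = 1.147/(1 + 3.039) = 0.284 kJ/s.

0.284 kJ/s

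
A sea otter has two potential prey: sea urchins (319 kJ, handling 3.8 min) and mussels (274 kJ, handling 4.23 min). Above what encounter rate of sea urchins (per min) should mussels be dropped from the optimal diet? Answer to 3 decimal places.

0.889 per min

At the threshold, the rate on sea urchins alone equals the profitability of mussels: λ·319/(1 + λ·3.8) = 274/4.23 = 64.78.
Rearranging, λ(319 − 64.78×3.8) = 64.78, so λ = 64.78/72.85 = 0.8891 per min.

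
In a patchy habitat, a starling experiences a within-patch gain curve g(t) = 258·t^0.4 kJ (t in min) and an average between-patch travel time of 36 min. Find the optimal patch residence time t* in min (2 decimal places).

24.00 min

Maximise g(t)/(T+t): set derivative to zero → g'(t)(T+t) = g(t).
g'(t) = 0.4·258·t^-0.6. Setting 0.4·258·t^-0.6 = 258·t^0.4/(36+t) gives 0.4(36+t) = t, so 0.60·t = 0.4×36.
t* = 0.4×36/0.60 = 24 min.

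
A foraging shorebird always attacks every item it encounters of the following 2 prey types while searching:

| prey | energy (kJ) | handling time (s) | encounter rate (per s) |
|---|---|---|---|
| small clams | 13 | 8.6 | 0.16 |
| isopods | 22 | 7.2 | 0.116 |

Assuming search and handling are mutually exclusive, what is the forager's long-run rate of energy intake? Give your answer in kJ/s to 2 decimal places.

R = (0.16×13 + 0.116×22) / (1 + 0.16×8.6 + 0.116×7.2) = 4.632/3.211 = 1.442 kJ/s.

1.44 kJ/s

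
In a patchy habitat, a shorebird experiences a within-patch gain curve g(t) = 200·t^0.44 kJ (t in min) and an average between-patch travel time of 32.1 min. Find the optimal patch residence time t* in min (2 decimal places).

25.22 min

Optimal t* satisfies g'(t*) = g(t*)/(T + t*).
g'(t) = 0.44·200·t^-0.56. Setting 0.44·200·t^-0.56 = 200·t^0.44/(32.1+t) gives 0.44(32.1+t) = t, so 0.56·t = 0.44×32.1.
t* = 0.44×32.1/0.56 = 25.22 min.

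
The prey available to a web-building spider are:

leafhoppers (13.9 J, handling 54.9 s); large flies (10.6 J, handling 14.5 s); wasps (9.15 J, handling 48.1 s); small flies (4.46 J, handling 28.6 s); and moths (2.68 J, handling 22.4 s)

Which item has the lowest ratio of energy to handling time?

In descending order of E/h:
large flies: 10.6/14.5 = 0.731 J/s
leafhoppers: 13.9/54.9 = 0.253 J/s
wasps: 9.15/48.1 = 0.19 J/s
small flies: 4.46/28.6 = 0.156 J/s
moths: 2.68/22.4 = 0.12 J/s

moths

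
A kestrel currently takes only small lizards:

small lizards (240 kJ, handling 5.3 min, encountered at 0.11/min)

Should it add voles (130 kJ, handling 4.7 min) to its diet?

Yes

On small lizards alone, R = ΣλE/(1+Σλh) = 26.4/1.583 = 16.68 kJ/min.
Profitability of voles: 130/4.7 = 27.66 kJ/min.
27.66 > 16.68, so adding voles raises the average — include it.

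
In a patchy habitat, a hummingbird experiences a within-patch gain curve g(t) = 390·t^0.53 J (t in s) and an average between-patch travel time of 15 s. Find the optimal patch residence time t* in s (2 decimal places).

Maximise g(t)/(T+t): set derivative to zero → g'(t)(T+t) = g(t).
g'(t) = 0.53·390·t^-0.47. Setting 0.53·390·t^-0.47 = 390·t^0.53/(15+t) gives 0.53(15+t) = t, so 0.47·t = 0.53×15.
t* = 0.53×15/0.47 = 16.91 s.

16.91 s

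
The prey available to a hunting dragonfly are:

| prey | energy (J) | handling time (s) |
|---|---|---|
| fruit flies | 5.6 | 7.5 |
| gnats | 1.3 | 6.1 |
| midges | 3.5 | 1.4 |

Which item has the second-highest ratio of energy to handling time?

In descending order of E/h:
midges: 3.5/1.4 = 2.5 J/s
fruit flies: 5.6/7.5 = 0.747 J/s
gnats: 1.3/6.1 = 0.213 J/s

fruit flies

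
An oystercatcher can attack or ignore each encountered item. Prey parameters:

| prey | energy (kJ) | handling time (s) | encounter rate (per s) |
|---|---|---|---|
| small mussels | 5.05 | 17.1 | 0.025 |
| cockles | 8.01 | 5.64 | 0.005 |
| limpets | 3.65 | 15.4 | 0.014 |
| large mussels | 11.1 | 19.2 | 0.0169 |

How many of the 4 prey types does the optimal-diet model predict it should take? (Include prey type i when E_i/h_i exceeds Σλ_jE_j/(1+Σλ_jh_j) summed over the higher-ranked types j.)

Rank by E/h (kJ/s): cockles 1.42, large mussels 0.578, small mussels 0.295, limpets 0.237. Include each in turn until the next type's E/h falls below the running intake rate.
Rate on top 1: 0.03895. large mussels: 0.578 > 0.03895 → include.
Rate on top 2: 0.1683. small mussels: 0.295 > 0.1683 → include.
Rate on top 3: 0.1988. limpets: 0.237 > 0.1988 → include.
Optimal diet: cockles, large mussels, small mussels, limpets — 4 of 4 types.

4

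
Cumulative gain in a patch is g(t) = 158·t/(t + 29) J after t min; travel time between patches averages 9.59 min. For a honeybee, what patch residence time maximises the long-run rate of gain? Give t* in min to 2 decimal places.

16.68 min

By the marginal value theorem, leave when the instantaneous gain rate g'(t) equals the habitat-wide average g(t)/(T + t).
g'(t) = 158·29/(t + 29)². Setting 158·29/(t+29)² = 158t/[(t+29)(9.59+t)] gives 29(9.59+t) = t(t+29), so t² = 29×9.59 = 278.1.
t* = √278.1 = 16.68 min.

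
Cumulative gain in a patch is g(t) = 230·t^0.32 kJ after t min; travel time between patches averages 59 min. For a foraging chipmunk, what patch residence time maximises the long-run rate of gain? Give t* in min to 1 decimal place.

27.8 min

By the marginal value theorem, leave when the instantaneous gain rate g'(t) equals the habitat-wide average g(t)/(T + t).
g'(t) = 0.32·230·t^-0.68. Setting 0.32·230·t^-0.68 = 230·t^0.32/(59+t) gives 0.32(59+t) = t, so 0.68·t = 0.32×59.
t* = 0.32×59/0.68 = 27.76 min.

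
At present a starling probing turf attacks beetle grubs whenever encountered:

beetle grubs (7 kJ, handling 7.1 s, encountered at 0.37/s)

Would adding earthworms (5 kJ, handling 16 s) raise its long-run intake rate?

Intake rate on the current diet: R = (0.37×7) / (1 + 0.37×7.1) = 2.59/3.627 = 0.7141 kJ/s.
Profitability of earthworms: 5/16 = 0.3125 kJ/s.
0.3125 < 0.7141, so adding earthworms would lower the average — exclude it.

No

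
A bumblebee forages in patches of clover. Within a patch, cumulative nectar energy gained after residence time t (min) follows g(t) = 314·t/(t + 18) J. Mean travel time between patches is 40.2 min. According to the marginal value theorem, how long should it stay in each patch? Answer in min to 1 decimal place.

26.9 min

By the marginal value theorem, leave when the instantaneous gain rate g'(t) equals the habitat-wide average g(t)/(T + t).
g'(t) = 314·18/(t + 18)². Setting 314·18/(t+18)² = 314t/[(t+18)(40.2+t)] gives 18(40.2+t) = t(t+18), so t² = 18×40.2 = 723.6.
t* = √723.6 = 26.9 min.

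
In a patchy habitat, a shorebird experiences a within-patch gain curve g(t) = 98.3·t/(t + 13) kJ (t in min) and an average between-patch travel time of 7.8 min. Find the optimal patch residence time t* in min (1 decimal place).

Maximise g(t)/(T+t): set derivative to zero → g'(t)(T+t) = g(t).
g'(t) = 98.3·13/(t + 13)². Setting 98.3·13/(t+13)² = 98.3t/[(t+13)(7.8+t)] gives 13(7.8+t) = t(t+13), so t² = 13×7.8 = 101.4.
t* = √101.4 = 10.07 min.

10.1 min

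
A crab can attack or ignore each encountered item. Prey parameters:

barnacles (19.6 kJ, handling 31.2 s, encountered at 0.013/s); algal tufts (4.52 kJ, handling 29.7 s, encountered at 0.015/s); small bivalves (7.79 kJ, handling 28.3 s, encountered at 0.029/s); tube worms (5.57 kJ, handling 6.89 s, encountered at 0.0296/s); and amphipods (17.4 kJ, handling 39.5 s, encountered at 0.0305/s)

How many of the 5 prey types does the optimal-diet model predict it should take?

3

Profitabilities (E/h, kJ/s): tube worms 0.808, barnacles 0.628, amphipods 0.441, small bivalves 0.275, algal tufts 0.152. Add prey in this order while the next type's profitability exceeds the intake rate on those already taken.
Rate on top 1: 0.1369. barnacles: 0.628 > 0.1369 → include.
Rate on top 2: 0.2607. amphipods: 0.441 > 0.2607 → include.
Rate on top 3: 0.3377. small bivalves: 0.275 < 0.3377 → exclude; stop.
Optimal diet: tube worms, barnacles, amphipods — 3 of 5 types.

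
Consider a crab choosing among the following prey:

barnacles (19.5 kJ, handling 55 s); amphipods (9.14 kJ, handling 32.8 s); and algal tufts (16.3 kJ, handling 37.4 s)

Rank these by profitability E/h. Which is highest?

In descending order of E/h:
algal tufts: 16.3/37.4 = 0.436 kJ/s
barnacles: 19.5/55 = 0.355 kJ/s
amphipods: 9.14/32.8 = 0.279 kJ/s

algal tufts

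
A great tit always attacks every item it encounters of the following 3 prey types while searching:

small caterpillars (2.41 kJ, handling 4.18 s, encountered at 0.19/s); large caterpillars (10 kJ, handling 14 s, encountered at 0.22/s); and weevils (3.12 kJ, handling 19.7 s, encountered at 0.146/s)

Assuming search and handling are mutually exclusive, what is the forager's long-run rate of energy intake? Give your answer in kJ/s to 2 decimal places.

0.40 kJ/s

R = Σλ_iE_i / (1 + Σλ_ih_i)
Numerator: 0.19×2.41 + 0.22×10 + 0.146×3.12 = 3.113
Denominator: 1 + 0.19×4.18 + 0.22×14 + 0.146×19.7 = 7.75
R = 3.113/7.75 = 0.4017 kJ/s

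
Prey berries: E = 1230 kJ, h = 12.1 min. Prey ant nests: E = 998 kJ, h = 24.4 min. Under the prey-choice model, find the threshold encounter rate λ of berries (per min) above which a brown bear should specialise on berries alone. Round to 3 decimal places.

0.056 per min

Drop ant nests once their profitability E₂/h₂ falls below the rate achievable on berries alone: E₂/h₂ = λE₁/(1 + λh₁).
Solve for λ: λE₁h₂ = E₂(1 + λh₁) → λ(E₁h₂ − E₂h₁) = E₂ → λ = E₂/(E₁h₂ − E₂h₁).
λ = 998/(1230×24.4 − 998×12.1) = 998/1.794e+04 = 0.05564 per min.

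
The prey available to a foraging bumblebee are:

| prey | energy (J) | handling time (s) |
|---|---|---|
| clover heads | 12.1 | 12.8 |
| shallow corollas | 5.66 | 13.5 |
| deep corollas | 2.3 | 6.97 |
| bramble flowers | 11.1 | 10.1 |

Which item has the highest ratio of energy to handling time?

bramble flowers

Profitability E/h (J/s): clover heads = 12.1/12.8 = 0.945, shallow corollas = 5.66/13.5 = 0.419, deep corollas = 2.3/6.97 = 0.33, bramble flowers = 11.1/10.1 = 1.1.
Ranked: bramble flowers > clover heads > shallow corollas > deep corollas.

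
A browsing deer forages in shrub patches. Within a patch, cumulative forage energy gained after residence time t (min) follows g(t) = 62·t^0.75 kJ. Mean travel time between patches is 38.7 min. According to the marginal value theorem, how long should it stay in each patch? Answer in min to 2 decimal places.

116.10 min

Maximise g(t)/(T+t): set derivative to zero → g'(t)(T+t) = g(t).
g'(t) = 0.75·62·t^-0.25. Setting 0.75·62·t^-0.25 = 62·t^0.75/(38.7+t) gives 0.75(38.7+t) = t, so 0.25·t = 0.75×38.7.
t* = 0.75×38.7/0.25 = 116.1 min.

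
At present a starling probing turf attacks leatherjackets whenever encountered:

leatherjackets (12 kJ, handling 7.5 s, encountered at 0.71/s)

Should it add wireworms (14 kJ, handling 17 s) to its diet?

No

On leatherjackets alone, R = ΣλE/(1+Σλh) = 8.52/6.325 = 1.347 kJ/s.
Profitability of wireworms: 14/17 = 0.8235 kJ/s.
0.8235 < 1.347, so adding wireworms would lower the average — exclude it.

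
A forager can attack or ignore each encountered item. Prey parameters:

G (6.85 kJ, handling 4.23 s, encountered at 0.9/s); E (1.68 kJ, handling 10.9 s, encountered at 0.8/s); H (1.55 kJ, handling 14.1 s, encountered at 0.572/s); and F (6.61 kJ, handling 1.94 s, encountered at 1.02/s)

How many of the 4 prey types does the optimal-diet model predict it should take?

1

Profitabilities (E/h, kJ/s): F 3.41, G 1.62, E 0.154, H 0.11. Add prey in this order while the next type's profitability exceeds the intake rate on those already taken.
Rate on top 1: 2.263. G: 1.62 < 2.263 → exclude; stop.
Optimal diet: F — 1 of 4 types.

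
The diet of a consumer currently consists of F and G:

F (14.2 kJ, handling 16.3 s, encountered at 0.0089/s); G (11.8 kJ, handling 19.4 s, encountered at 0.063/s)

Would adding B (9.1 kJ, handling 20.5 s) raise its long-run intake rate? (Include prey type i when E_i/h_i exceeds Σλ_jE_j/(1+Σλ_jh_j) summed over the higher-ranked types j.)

Yes

Current rate: (0.0089×14.2 + 0.063×11.8)/(1 + 0.0089×16.3 + 0.063×19.4) = 0.3674 kJ/s.
B: E/h = 9.1/20.5 = 0.4439 kJ/s.
Since 0.4439 > R, including B increases the long-run rate.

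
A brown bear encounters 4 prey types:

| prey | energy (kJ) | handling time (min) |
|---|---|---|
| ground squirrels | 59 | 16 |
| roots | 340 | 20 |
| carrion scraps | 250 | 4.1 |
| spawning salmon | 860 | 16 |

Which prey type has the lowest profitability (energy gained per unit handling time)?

ground squirrels

In descending order of E/h:
carrion scraps: 250/4.1 = 61 kJ/min
spawning salmon: 860/16 = 53.8 kJ/min
roots: 340/20 = 17 kJ/min
ground squirrels: 59/16 = 3.69 kJ/min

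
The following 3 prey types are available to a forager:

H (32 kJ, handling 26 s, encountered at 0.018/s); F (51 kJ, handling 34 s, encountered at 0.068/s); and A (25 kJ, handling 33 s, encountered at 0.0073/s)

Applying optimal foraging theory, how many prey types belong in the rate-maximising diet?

E/h in descending order: F 1.5, H 1.23, A 0.758 kJ/s. The optimal diet is the largest prefix of this list for which every included type satisfies E_i/h_i > R on the types above it.
Rate on top 1: 1.047. H: 1.23 > 1.047 → include.
Rate on top 2: 1.07. A: 0.758 < 1.07 → exclude; stop.
Optimal diet: F, H — 2 of 3 types.

2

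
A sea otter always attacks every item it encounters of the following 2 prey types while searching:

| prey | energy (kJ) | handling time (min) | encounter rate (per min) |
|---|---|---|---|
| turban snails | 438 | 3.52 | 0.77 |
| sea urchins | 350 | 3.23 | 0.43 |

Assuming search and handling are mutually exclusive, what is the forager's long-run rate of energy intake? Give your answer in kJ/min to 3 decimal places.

R = Σλ_iE_i / (1 + Σλ_ih_i)
Numerator: 0.77×438 + 0.43×350 = 487.8
Denominator: 1 + 0.77×3.52 + 0.43×3.23 = 5.099
R = 487.8/5.099 = 95.65 kJ/min

95.652 kJ/min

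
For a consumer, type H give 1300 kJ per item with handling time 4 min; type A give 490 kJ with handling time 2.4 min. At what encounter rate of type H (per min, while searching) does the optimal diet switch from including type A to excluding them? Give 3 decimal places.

0.422 per min

The zero-one rule: include type A iff E₂/h₂ > λE₁/(1+λh₁). Equality gives the switch point.
λE₁h₂ = E₂ + λE₂h₁ ⇒ λ = E₂/(E₁h₂ − E₂h₁) = 490/(3120 − 1960) = 0.4224 per min.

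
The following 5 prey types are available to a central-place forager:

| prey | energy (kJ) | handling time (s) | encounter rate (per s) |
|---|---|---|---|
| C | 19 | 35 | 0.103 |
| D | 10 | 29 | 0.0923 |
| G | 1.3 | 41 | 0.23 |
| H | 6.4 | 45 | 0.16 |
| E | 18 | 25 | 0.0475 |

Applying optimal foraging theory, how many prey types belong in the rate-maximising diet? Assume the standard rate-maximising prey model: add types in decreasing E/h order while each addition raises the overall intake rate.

2

Profitabilities (E/h, kJ/s): E 0.72, C 0.543, D 0.345, H 0.142, G 0.0317. Add prey in this order while the next type's profitability exceeds the intake rate on those already taken.
Rate on top 1: 0.3909. C: 0.543 > 0.3909 → include.
Rate on top 2: 0.4855. D: 0.345 < 0.4855 → exclude; stop.
Optimal diet: E, C — 2 of 5 types.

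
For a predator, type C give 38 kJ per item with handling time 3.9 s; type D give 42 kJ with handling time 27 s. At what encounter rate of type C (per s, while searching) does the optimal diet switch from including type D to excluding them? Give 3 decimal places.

At the threshold, the rate on type C alone equals the profitability of type D: λ·38/(1 + λ·3.9) = 42/27 = 1.556.
Rearranging, λ(38 − 1.556×3.9) = 1.556, so λ = 1.556/31.93 = 0.04871 per s.

0.049 per s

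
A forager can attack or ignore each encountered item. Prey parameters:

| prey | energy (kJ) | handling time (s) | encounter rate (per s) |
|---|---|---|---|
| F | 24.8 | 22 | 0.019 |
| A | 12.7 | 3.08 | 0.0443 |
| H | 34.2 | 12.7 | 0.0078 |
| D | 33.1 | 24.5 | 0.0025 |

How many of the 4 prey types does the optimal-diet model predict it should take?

Rank by E/h (kJ/s): A 4.12, H 2.69, D 1.35, F 1.13. Include each in turn until the next type's E/h falls below the running intake rate.
Rate on top 1: 0.4951. H: 2.69 > 0.4951 → include.
Rate on top 2: 0.6713. D: 1.35 > 0.6713 → include.
Rate on top 3: 0.7034. F: 1.13 > 0.7034 → include.
Optimal diet: A, H, D, F — 4 of 4 types.

4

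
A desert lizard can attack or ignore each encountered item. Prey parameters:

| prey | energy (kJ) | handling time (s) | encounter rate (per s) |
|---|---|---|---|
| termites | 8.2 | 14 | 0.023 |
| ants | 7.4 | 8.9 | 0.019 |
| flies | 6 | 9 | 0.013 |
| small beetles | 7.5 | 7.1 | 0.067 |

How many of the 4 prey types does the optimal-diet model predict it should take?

4

E/h in descending order: small beetles 1.06, ants 0.831, flies 0.667, termites 0.586 kJ/s. The optimal diet is the largest prefix of this list for which every included type satisfies E_i/h_i > R on the types above it.
Rate on top 1: 0.3405. ants: 0.831 > 0.3405 → include.
Rate on top 2: 0.391. flies: 0.667 > 0.391 → include.
Rate on top 3: 0.4093. termites: 0.586 > 0.4093 → include.
Optimal diet: small beetles, ants, flies, termites — 4 of 4 types.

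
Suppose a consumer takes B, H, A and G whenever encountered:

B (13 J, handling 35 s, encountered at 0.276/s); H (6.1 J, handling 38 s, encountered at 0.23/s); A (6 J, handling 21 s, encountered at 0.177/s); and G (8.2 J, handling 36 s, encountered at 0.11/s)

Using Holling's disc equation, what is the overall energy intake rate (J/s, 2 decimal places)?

Energy encountered per unit search time: 0.276×13 + 0.23×6.1 + 0.177×6 + 0.11×8.2 = 6.955 J/s.
Handling time per unit search time: 0.276×35 + 0.23×38 + 0.177×21 + 0.11×36 = 26.08.
Rate = 6.955/(1 + 26.08) = 0.2569 J/s.

0.26 J/s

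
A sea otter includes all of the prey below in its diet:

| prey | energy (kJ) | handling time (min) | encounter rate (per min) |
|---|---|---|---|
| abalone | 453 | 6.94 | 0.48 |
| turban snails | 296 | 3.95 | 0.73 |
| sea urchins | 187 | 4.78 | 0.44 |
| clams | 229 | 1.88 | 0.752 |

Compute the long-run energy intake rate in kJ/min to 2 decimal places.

64.11 kJ/min

R = (0.48×453 + 0.73×296 + 0.44×187 + 0.752×229) / (1 + 0.48×6.94 + 0.73×3.95 + 0.44×4.78 + 0.752×1.88) = 688/10.73 = 64.11 kJ/min.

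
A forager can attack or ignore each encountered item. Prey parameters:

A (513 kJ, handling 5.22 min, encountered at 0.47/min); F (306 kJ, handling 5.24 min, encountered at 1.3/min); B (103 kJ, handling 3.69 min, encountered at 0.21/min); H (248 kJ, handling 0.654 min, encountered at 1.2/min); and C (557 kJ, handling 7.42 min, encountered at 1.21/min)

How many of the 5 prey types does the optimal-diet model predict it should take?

Rank by E/h (kJ/min): H 379, A 98.3, C 75.1, F 58.4, B 27.9. Include each in turn until the next type's E/h falls below the running intake rate.
Rate on top 1: 166.7. A: 98.3 < 166.7 → exclude; stop.
Optimal diet: H — 1 of 5 types.

1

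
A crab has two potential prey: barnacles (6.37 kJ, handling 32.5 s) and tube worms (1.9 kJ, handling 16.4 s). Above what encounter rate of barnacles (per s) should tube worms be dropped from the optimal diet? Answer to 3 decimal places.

0.044 per s

The zero-one rule: include tube worms iff E₂/h₂ > λE₁/(1+λh₁). Equality gives the switch point.
λE₁h₂ = E₂ + λE₂h₁ ⇒ λ = E₂/(E₁h₂ − E₂h₁) = 1.9/(104.5 − 61.75) = 0.04448 per s.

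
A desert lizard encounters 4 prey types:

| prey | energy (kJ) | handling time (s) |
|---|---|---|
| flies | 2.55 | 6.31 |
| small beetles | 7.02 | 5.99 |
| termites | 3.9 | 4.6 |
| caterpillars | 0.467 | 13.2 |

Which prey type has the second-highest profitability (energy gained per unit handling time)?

termites

Profitability E/h (kJ/s): flies = 2.55/6.31 = 0.404, small beetles = 7.02/5.99 = 1.17, termites = 3.9/4.6 = 0.848, caterpillars = 0.467/13.2 = 0.0354.
Ranked: small beetles > termites > flies > caterpillars.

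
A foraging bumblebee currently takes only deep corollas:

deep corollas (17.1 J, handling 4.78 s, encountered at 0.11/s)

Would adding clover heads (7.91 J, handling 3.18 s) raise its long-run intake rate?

Yes

Intake rate on the current diet: R = (0.11×17.1) / (1 + 0.11×4.78) = 1.881/1.526 = 1.233 J/s.
clover heads: E/h = 7.91/3.18 = 2.487 J/s.
Since 2.487 > R, including clover heads increases the long-run rate.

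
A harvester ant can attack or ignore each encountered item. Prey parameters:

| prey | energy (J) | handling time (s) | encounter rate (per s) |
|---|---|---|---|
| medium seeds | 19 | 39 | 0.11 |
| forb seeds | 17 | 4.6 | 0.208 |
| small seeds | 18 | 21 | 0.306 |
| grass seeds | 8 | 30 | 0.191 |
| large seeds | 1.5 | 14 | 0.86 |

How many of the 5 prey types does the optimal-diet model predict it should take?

1

Profitabilities (E/h, J/s): forb seeds 3.7, small seeds 0.857, medium seeds 0.487, grass seeds 0.267, large seeds 0.107. Add prey in this order while the next type's profitability exceeds the intake rate on those already taken.
Rate on top 1: 1.807. small seeds: 0.857 < 1.807 → exclude; stop.
Optimal diet: forb seeds — 1 of 5 types.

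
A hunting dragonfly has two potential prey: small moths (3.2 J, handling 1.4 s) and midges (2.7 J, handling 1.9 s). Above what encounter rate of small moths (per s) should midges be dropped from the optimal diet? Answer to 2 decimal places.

1.17 per s

Drop midges once their profitability E₂/h₂ falls below the rate achievable on small moths alone: E₂/h₂ = λE₁/(1 + λh₁).
Solve for λ: λE₁h₂ = E₂(1 + λh₁) → λ(E₁h₂ − E₂h₁) = E₂ → λ = E₂/(E₁h₂ − E₂h₁).
λ = 2.7/(3.2×1.9 − 2.7×1.4) = 2.7/2.3 = 1.174 per s.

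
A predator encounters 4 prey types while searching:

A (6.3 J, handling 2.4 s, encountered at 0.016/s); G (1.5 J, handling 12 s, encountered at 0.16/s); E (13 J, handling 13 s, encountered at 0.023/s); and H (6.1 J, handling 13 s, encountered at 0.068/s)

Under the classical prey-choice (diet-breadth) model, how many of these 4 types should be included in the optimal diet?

Rank by E/h (J/s): A 2.62, E 1, H 0.469, G 0.125. Include each in turn until the next type's E/h falls below the running intake rate.
Rate on top 1: 0.09707. E: 1 > 0.09707 → include.
Rate on top 2: 0.2989. H: 0.469 > 0.2989 → include.
Rate on top 3: 0.3667. G: 0.125 < 0.3667 → exclude; stop.
Optimal diet: A, E, H — 3 of 4 types.

3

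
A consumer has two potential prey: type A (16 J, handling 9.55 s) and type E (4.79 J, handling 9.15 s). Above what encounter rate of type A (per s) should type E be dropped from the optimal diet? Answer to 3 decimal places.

At the threshold, the rate on type A alone equals the profitability of type E: λ·16/(1 + λ·9.55) = 4.79/9.15 = 0.5235.
Rearranging, λ(16 − 0.5235×9.55) = 0.5235, so λ = 0.5235/11 = 0.04759 per s.

0.048 per s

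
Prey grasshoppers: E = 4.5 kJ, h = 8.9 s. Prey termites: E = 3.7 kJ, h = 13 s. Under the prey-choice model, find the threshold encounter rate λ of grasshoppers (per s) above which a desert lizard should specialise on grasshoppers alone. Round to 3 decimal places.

0.145 per s

The zero-one rule: include termites iff E₂/h₂ > λE₁/(1+λh₁). Equality gives the switch point.
λE₁h₂ = E₂ + λE₂h₁ ⇒ λ = E₂/(E₁h₂ − E₂h₁) = 3.7/(58.5 − 32.93) = 0.1447 per s.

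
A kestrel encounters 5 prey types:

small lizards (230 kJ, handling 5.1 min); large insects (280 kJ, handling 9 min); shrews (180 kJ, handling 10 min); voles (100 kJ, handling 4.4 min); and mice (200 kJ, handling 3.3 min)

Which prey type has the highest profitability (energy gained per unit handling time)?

In descending order of E/h:
mice: 200/3.3 = 60.6 kJ/min
small lizards: 230/5.1 = 45.1 kJ/min
large insects: 280/9 = 31.1 kJ/min
voles: 100/4.4 = 22.7 kJ/min
shrews: 180/10 = 18 kJ/min

mice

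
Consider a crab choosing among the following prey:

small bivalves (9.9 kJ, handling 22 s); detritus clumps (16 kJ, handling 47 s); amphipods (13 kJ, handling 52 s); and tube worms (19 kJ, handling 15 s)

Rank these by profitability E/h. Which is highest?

tube worms

In descending order of E/h:
tube worms: 19/15 = 1.27 kJ/s
small bivalves: 9.9/22 = 0.45 kJ/s
detritus clumps: 16/47 = 0.34 kJ/s
amphipods: 13/52 = 0.25 kJ/s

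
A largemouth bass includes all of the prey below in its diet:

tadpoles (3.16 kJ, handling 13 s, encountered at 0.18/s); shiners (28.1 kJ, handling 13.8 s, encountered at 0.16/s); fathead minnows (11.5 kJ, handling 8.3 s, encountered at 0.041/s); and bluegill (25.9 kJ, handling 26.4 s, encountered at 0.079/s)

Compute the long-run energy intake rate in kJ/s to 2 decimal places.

0.95 kJ/s

Energy encountered per unit search time: 0.18×3.16 + 0.16×28.1 + 0.041×11.5 + 0.079×25.9 = 7.582 kJ/s.
Handling time per unit search time: 0.18×13 + 0.16×13.8 + 0.041×8.3 + 0.079×26.4 = 6.974.
Rate = 7.582/(1 + 6.974) = 0.9509 kJ/s.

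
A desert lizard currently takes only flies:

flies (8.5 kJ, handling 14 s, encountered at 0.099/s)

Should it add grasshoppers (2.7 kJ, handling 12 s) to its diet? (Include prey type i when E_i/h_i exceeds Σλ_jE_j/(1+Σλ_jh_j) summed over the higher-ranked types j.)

No

On flies alone, R = ΣλE/(1+Σλh) = 0.8415/2.386 = 0.3527 kJ/s.
grasshoppers: E/h = 2.7/12 = 0.225 kJ/s.
0.225 < 0.3527, so adding grasshoppers would lower the average — exclude it.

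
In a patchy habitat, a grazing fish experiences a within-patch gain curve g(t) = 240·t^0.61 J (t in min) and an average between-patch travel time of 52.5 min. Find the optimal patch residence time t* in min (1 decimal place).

82.1 min

By the marginal value theorem, leave when the instantaneous gain rate g'(t) equals the habitat-wide average g(t)/(T + t).
g'(t) = 0.61·240·t^-0.39. Setting 0.61·240·t^-0.39 = 240·t^0.61/(52.5+t) gives 0.61(52.5+t) = t, so 0.39·t = 0.61×52.5.
t* = 0.61×52.5/0.39 = 82.12 min.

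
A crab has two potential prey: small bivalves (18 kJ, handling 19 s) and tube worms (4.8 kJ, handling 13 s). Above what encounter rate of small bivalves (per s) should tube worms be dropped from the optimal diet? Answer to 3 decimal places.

0.034 per s

Drop tube worms once their profitability E₂/h₂ falls below the rate achievable on small bivalves alone: E₂/h₂ = λE₁/(1 + λh₁).
Solve for λ: λE₁h₂ = E₂(1 + λh₁) → λ(E₁h₂ − E₂h₁) = E₂ → λ = E₂/(E₁h₂ − E₂h₁).
λ = 4.8/(18×13 − 4.8×19) = 4.8/142.8 = 0.03361 per s.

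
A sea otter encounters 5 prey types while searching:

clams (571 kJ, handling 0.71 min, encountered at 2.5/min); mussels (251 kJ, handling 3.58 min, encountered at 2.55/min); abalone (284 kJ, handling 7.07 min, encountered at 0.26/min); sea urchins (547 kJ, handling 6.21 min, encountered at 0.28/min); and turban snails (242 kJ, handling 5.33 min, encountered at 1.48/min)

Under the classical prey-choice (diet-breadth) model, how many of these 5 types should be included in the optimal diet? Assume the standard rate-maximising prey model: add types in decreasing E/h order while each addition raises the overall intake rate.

1

E/h in descending order: clams 804, sea urchins 88.1, mussels 70.1, turban snails 45.4, abalone 40.2 kJ/min. The optimal diet is the largest prefix of this list for which every included type satisfies E_i/h_i > R on the types above it.
Rate on top 1: 514.4. sea urchins: 88.1 < 514.4 → exclude; stop.
Optimal diet: clams — 1 of 5 types.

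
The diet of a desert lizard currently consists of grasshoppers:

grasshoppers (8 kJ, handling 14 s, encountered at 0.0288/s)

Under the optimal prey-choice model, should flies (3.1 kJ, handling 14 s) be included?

Current rate: (0.0288×8)/(1 + 0.0288×14) = 0.1642 kJ/s.
Profitability of flies: 3.1/14 = 0.2214 kJ/s.
Since 0.2214 > R, including flies increases the long-run rate.

Yes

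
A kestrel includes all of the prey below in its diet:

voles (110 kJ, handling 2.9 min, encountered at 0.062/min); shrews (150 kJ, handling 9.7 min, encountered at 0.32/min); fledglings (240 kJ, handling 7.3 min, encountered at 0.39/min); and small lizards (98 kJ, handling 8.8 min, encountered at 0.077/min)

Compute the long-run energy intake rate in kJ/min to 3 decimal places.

19.974 kJ/min

Energy encountered per unit search time: 0.062×110 + 0.32×150 + 0.39×240 + 0.077×98 = 156 kJ/min.
Handling time per unit search time: 0.062×2.9 + 0.32×9.7 + 0.39×7.3 + 0.077×8.8 = 6.808.
Rate = 156/(1 + 6.808) = 19.97 kJ/min.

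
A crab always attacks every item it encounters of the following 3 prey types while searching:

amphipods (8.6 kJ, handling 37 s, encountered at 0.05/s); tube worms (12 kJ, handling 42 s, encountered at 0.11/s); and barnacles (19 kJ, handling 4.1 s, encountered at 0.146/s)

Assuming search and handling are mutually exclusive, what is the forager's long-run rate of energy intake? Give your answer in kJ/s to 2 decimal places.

0.56 kJ/s

Energy encountered per unit search time: 0.05×8.6 + 0.11×12 + 0.146×19 = 4.524 kJ/s.
Handling time per unit search time: 0.05×37 + 0.11×42 + 0.146×4.1 = 7.069.
Rate = 4.524/(1 + 7.069) = 0.5607 kJ/s.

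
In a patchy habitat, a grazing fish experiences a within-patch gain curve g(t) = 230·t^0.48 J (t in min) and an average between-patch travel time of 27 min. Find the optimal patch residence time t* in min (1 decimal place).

By the marginal value theorem, leave when the instantaneous gain rate g'(t) equals the habitat-wide average g(t)/(T + t).
g'(t) = 0.48·230·t^-0.52. Setting 0.48·230·t^-0.52 = 230·t^0.48/(27+t) gives 0.48(27+t) = t, so 0.52·t = 0.48×27.
t* = 0.48×27/0.52 = 24.92 min.

24.9 min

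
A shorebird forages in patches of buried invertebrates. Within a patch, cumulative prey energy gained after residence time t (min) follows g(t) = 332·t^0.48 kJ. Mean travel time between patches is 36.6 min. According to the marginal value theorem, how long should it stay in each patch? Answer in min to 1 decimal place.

33.8 min

Maximise g(t)/(T+t): set derivative to zero → g'(t)(T+t) = g(t).
g'(t) = 0.48·332·t^-0.52. Setting 0.48·332·t^-0.52 = 332·t^0.48/(36.6+t) gives 0.48(36.6+t) = t, so 0.52·t = 0.48×36.6.
t* = 0.48×36.6/0.52 = 33.78 min.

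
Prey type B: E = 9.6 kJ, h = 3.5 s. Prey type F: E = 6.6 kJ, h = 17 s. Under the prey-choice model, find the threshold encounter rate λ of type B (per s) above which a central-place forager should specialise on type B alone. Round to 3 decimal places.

0.047 per s

Drop type F once their profitability E₂/h₂ falls below the rate achievable on type B alone: E₂/h₂ = λE₁/(1 + λh₁).
Solve for λ: λE₁h₂ = E₂(1 + λh₁) → λ(E₁h₂ − E₂h₁) = E₂ → λ = E₂/(E₁h₂ − E₂h₁).
λ = 6.6/(9.6×17 − 6.6×3.5) = 6.6/140.1 = 0.04711 per s.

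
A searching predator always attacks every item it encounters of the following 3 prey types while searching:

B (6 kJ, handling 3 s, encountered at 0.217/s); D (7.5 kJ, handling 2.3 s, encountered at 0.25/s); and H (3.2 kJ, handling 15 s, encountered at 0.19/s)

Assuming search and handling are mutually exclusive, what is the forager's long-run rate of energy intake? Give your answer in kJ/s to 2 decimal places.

0.75 kJ/s

R = (0.217×6 + 0.25×7.5 + 0.19×3.2) / (1 + 0.217×3 + 0.25×2.3 + 0.19×15) = 3.785/5.076 = 0.7457 kJ/s.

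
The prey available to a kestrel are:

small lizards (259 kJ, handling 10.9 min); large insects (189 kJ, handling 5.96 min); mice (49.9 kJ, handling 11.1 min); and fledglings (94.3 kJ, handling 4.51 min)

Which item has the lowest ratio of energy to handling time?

In descending order of E/h:
large insects: 189/5.96 = 31.7 kJ/min
small lizards: 259/10.9 = 23.8 kJ/min
fledglings: 94.3/4.51 = 20.9 kJ/min
mice: 49.9/11.1 = 4.5 kJ/min

mice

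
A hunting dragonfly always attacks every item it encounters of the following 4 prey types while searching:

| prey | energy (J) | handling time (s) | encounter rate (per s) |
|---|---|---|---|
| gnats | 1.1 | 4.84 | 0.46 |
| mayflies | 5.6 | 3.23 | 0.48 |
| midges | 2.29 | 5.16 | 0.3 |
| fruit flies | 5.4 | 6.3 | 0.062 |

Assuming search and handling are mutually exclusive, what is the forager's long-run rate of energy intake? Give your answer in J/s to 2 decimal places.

0.63 J/s

Energy encountered per unit search time: 0.46×1.1 + 0.48×5.6 + 0.3×2.29 + 0.062×5.4 = 4.216 J/s.
Handling time per unit search time: 0.46×4.84 + 0.48×3.23 + 0.3×5.16 + 0.062×6.3 = 5.715.
Rate = 4.216/(1 + 5.715) = 0.6278 J/s.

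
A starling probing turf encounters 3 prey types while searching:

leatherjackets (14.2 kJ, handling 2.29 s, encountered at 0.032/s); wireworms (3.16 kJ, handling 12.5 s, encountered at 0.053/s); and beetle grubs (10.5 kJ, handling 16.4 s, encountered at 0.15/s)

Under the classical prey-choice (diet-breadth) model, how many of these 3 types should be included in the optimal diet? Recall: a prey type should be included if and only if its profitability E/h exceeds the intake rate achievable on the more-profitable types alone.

2

Profitabilities (E/h, kJ/s): leatherjackets 6.2, beetle grubs 0.64, wireworms 0.253. Add prey in this order while the next type's profitability exceeds the intake rate on those already taken.
Rate on top 1: 0.4234. beetle grubs: 0.64 > 0.4234 → include.
Rate on top 2: 0.5744. wireworms: 0.253 < 0.5744 → exclude; stop.
Optimal diet: leatherjackets, beetle grubs — 2 of 3 types.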